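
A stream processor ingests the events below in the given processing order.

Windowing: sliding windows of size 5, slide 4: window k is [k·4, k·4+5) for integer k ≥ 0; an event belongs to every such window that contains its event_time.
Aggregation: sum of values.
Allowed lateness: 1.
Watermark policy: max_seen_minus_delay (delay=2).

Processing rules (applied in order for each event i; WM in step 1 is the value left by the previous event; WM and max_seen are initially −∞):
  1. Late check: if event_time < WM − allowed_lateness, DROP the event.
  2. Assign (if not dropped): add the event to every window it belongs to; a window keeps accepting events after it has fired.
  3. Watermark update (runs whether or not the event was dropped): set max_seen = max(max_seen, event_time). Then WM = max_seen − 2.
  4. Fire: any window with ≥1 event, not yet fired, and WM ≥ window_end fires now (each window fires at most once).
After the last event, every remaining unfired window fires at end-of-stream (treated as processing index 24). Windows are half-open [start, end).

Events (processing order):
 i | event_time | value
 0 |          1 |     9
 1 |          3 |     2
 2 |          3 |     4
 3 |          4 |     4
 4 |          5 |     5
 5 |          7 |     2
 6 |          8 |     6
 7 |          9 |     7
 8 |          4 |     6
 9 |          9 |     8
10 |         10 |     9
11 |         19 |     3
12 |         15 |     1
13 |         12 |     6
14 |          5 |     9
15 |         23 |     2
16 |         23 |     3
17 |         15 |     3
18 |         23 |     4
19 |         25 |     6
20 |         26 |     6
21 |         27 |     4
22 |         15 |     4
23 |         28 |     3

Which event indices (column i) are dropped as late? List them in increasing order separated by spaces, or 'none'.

8 12 13 14 17 22

i=0 t=1 v=9: → [0,5); WM=-1
i=1 t=3 v=2: → [0,5); WM=1
i=2 t=3 v=4: → [0,5); WM=1
i=3 t=4 v=4: → [4,9),[0,5); WM=2
i=4 t=5 v=5: → [4,9); WM=3
i=5 t=7 v=2: → [4,9); WM=5; [0,5) fires=19
i=6 t=8 v=6: → [8,13),[4,9); WM=6
i=7 t=9 v=7: → [8,13); WM=7
i=8 t=4 v=6: DROP (t<7-1); WM=7
i=9 t=9 v=8: → [8,13); WM=7
i=10 t=10 v=9: → [8,13); WM=8
i=11 t=19 v=3: → [16,21); WM=17; [4,9) fires=17 [8,13) fires=30
i=12 t=15 v=1: DROP (t<17-1); WM=17
i=13 t=12 v=6: DROP (t<17-1); WM=17
i=14 t=5 v=9: DROP (t<17-1); WM=17
i=15 t=23 v=2: → [20,25); WM=21; [16,21) fires=3
i=16 t=23 v=3: → [20,25); WM=21
i=17 t=15 v=3: DROP (t<21-1); WM=21
i=18 t=23 v=4: → [20,25); WM=21
i=19 t=25 v=6: → [24,29); WM=23
i=20 t=26 v=6: → [24,29); WM=24
i=21 t=27 v=4: → [24,29); WM=25; [20,25) fires=9
i=22 t=15 v=4: DROP (t<25-1); WM=25
i=23 t=28 v=3: → [28,33),[24,29); WM=26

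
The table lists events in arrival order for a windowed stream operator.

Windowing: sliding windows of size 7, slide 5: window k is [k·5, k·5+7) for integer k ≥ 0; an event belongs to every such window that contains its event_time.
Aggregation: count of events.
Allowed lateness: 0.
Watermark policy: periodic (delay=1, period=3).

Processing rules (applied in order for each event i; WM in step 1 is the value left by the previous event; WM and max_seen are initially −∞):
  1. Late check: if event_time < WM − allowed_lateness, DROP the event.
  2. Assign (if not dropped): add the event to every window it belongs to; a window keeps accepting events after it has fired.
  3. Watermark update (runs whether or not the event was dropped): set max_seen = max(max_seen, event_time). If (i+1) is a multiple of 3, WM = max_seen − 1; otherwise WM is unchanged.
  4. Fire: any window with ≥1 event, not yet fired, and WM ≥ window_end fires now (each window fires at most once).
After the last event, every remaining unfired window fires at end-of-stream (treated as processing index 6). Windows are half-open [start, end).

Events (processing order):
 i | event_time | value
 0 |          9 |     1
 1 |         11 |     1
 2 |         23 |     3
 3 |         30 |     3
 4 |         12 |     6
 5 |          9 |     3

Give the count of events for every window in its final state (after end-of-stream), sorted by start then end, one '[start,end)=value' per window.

[5,12)=2 [10,17)=1 [20,27)=1 [25,32)=1 [30,37)=1

i=0 t=9 v=1: → [5,12); WM=−∞
i=1 t=11 v=1: → [10,17),[5,12); WM=−∞
i=2 t=23 v=3: → [20,27); WM=22; [5,12) fires=2 [10,17) fires=1
i=3 t=30 v=3: → [30,37),[25,32); WM=22
i=4 t=12 v=6: DROP (t<22-0); WM=22
i=5 t=9 v=3: DROP (t<22-0); WM=29; [20,27) fires=1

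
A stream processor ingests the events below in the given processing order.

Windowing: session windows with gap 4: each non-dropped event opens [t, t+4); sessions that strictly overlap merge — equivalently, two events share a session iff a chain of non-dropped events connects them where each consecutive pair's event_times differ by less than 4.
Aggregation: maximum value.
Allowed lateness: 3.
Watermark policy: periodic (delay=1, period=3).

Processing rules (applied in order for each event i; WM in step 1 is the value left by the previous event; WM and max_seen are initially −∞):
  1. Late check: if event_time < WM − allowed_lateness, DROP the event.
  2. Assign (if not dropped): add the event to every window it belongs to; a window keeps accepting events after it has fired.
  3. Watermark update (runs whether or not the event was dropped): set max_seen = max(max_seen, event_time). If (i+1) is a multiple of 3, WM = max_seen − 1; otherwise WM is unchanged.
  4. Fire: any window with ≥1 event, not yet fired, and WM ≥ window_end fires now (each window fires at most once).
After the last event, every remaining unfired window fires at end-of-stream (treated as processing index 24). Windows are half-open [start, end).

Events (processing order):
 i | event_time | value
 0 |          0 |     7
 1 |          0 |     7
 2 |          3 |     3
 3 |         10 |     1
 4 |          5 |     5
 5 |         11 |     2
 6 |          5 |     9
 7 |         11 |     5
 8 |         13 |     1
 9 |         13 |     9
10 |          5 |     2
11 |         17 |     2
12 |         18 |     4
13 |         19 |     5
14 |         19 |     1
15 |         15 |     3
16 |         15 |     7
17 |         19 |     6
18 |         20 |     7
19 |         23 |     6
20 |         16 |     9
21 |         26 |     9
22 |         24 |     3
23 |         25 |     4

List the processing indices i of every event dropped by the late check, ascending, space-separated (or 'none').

6 10

i=0 t=0 v=7: → [0,4); WM=−∞
i=1 t=0 v=7: → [0,4); WM=−∞
i=2 t=3 v=3: → [0,7); WM=2
i=3 t=10 v=1: → [10,14); WM=2
i=4 t=5 v=5: → [0,9); WM=2
i=5 t=11 v=2: → [10,15); WM=10
i=6 t=5 v=9: DROP (t<10-3); WM=10
i=7 t=11 v=5: → [10,15); WM=10
i=8 t=13 v=1: → [10,17); WM=12
i=9 t=13 v=9: → [10,17); WM=12
i=10 t=5 v=2: DROP (t<12-3); WM=12
i=11 t=17 v=2: → [17,21); WM=16
i=12 t=18 v=4: → [17,22); WM=16
i=13 t=19 v=5: → [17,23); WM=16
i=14 t=19 v=1: → [17,23); WM=18
i=15 t=15 v=3: → [10,23); WM=18
i=16 t=15 v=7: → [10,23); WM=18
i=17 t=19 v=6: → [10,23); WM=18
i=18 t=20 v=7: → [10,24); WM=18
i=19 t=23 v=6: → [10,27); WM=18
i=20 t=16 v=9: → [10,27); WM=22
i=21 t=26 v=9: → [10,30); WM=22
i=22 t=24 v=3: → [10,30); WM=22
i=23 t=25 v=4: → [10,30); WM=25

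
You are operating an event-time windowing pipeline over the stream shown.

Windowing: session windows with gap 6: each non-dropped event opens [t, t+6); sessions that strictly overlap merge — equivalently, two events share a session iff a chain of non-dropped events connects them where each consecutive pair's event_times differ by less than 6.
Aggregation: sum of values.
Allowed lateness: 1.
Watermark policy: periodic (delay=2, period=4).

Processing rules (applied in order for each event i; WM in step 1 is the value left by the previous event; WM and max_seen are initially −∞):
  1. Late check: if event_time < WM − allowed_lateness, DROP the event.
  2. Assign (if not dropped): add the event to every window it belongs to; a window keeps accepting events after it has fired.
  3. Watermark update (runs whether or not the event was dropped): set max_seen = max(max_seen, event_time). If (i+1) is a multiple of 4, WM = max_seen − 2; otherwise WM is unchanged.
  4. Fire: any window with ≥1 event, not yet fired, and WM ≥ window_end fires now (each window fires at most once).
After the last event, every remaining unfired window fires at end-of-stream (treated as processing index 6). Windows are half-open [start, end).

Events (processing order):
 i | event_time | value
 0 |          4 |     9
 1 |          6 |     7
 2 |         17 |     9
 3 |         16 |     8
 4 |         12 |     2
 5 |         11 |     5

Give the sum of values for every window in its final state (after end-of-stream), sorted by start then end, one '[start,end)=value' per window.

i=0 t=4 v=9: → [4,10); WM=−∞
i=1 t=6 v=7: → [4,12); WM=−∞
i=2 t=17 v=9: → [17,23); WM=−∞
i=3 t=16 v=8: → [16,23); WM=15
i=4 t=12 v=2: DROP (t<15-1); WM=15
i=5 t=11 v=5: DROP (t<15-1); WM=15

[4,12)=16 [16,23)=17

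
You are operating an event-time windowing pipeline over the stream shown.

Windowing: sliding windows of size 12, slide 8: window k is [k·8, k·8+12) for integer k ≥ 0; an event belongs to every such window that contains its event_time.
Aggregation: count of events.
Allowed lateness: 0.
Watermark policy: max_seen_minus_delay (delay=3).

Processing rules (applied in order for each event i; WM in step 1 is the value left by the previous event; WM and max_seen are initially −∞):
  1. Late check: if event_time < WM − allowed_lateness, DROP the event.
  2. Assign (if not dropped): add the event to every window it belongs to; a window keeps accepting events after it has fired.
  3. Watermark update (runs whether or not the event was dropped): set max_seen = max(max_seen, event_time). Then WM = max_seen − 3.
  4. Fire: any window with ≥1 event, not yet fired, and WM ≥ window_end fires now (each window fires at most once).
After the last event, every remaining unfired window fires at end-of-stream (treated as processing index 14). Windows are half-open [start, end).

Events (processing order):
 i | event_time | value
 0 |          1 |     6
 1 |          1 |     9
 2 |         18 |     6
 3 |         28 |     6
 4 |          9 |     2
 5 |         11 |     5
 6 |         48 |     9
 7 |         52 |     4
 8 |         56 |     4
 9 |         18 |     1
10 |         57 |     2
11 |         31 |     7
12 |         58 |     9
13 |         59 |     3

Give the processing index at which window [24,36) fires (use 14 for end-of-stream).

i=0 t=1 v=6: → [0,12); WM=-2
i=1 t=1 v=9: → [0,12); WM=-2
i=2 t=18 v=6: → [16,28),[8,20); WM=15; [0,12) fires=2
i=3 t=28 v=6: → [24,36); WM=25; [8,20) fires=1
i=4 t=9 v=2: DROP (t<25-0); WM=25
i=5 t=11 v=5: DROP (t<25-0); WM=25
i=6 t=48 v=9: → [48,60),[40,52); WM=45; [16,28) fires=1 [24,36) fires=1
i=7 t=52 v=4: → [48,60); WM=49
i=8 t=56 v=4: → [56,68),[48,60); WM=53; [40,52) fires=1
i=9 t=18 v=1: DROP (t<53-0); WM=53
i=10 t=57 v=2: → [56,68),[48,60); WM=54
i=11 t=31 v=7: DROP (t<54-0); WM=54
i=12 t=58 v=9: → [56,68),[48,60); WM=55
i=13 t=59 v=3: → [56,68),[48,60); WM=56

6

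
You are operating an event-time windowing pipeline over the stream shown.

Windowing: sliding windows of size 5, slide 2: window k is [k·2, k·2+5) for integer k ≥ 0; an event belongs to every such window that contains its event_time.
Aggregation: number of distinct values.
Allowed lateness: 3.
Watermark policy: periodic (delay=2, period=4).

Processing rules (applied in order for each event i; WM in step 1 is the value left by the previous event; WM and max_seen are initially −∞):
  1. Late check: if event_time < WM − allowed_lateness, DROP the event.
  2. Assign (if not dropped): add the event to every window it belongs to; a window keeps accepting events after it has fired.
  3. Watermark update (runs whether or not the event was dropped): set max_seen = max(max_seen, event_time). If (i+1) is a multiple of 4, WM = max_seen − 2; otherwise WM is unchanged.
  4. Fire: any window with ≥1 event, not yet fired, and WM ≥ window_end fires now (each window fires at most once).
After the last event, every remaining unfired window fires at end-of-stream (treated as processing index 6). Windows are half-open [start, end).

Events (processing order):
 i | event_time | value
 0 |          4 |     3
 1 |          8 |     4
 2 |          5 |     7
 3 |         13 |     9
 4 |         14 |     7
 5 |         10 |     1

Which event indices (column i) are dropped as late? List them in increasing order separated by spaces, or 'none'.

i=0 t=4 v=3: → [4,9),[2,7),[0,5); WM=−∞
i=1 t=8 v=4: → [8,13),[6,11),[4,9); WM=−∞
i=2 t=5 v=7: → [4,9),[2,7); WM=−∞
i=3 t=13 v=9: → [12,17),[10,15); WM=11; [0,5) fires=1 [2,7) fires=2 [4,9) fires=3 [6,11) fires=1
i=4 t=14 v=7: → [14,19),[12,17),[10,15); WM=11
i=5 t=10 v=1: → [10,15),[8,13),[6,11); WM=11

none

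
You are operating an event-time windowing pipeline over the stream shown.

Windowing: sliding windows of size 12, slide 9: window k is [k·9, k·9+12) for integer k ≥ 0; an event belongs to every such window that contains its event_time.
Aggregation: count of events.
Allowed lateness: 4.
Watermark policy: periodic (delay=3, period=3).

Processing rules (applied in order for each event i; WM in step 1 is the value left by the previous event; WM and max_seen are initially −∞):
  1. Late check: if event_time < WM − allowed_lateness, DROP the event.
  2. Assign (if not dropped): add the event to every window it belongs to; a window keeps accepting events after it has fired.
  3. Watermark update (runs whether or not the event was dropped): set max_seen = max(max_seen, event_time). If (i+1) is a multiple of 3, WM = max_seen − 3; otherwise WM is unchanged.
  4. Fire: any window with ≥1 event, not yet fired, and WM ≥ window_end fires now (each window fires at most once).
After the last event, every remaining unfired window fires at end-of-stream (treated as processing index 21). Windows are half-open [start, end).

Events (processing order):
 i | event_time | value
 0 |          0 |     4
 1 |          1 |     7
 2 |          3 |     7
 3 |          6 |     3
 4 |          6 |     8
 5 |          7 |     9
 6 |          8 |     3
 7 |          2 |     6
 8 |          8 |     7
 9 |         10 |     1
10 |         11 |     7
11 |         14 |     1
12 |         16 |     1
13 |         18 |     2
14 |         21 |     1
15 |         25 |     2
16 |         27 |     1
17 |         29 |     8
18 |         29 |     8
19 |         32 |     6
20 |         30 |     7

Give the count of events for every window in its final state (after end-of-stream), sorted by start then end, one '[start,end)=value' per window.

i=0 t=0 v=4: → [0,12); WM=−∞
i=1 t=1 v=7: → [0,12); WM=−∞
i=2 t=3 v=7: → [0,12); WM=0
i=3 t=6 v=3: → [0,12); WM=0
i=4 t=6 v=8: → [0,12); WM=0
i=5 t=7 v=9: → [0,12); WM=4
i=6 t=8 v=3: → [0,12); WM=4
i=7 t=2 v=6: → [0,12); WM=4
i=8 t=8 v=7: → [0,12); WM=5
i=9 t=10 v=1: → [9,21),[0,12); WM=5
i=10 t=11 v=7: → [9,21),[0,12); WM=5
i=11 t=14 v=1: → [9,21); WM=11
i=12 t=16 v=1: → [9,21); WM=11
i=13 t=18 v=2: → [18,30),[9,21); WM=11
i=14 t=21 v=1: → [18,30); WM=18; [0,12) fires=11
i=15 t=25 v=2: → [18,30); WM=18
i=16 t=27 v=1: → [27,39),[18,30); WM=18
i=17 t=29 v=8: → [27,39),[18,30); WM=26; [9,21) fires=5
i=18 t=29 v=8: → [27,39),[18,30); WM=26
i=19 t=32 v=6: → [27,39); WM=26
i=20 t=30 v=7: → [27,39); WM=29

[0,12)=11 [9,21)=5 [18,30)=6 [27,39)=5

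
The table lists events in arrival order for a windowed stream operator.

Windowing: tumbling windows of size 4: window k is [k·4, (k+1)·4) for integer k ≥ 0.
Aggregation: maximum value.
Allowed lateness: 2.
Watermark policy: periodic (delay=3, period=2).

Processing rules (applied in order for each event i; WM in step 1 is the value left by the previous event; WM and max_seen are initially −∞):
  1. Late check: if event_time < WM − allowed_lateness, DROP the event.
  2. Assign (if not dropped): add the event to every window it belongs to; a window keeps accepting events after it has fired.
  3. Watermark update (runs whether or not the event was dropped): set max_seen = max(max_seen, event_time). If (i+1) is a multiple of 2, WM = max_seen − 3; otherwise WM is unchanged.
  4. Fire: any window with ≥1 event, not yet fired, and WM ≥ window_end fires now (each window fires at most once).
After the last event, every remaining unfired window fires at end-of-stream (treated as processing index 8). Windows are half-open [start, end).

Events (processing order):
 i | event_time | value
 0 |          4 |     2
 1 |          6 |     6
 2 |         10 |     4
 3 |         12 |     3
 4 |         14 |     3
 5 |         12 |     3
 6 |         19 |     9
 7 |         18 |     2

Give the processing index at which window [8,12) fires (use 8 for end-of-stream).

7

i=0 t=4 v=2: → [4,8); WM=−∞
i=1 t=6 v=6: → [4,8); WM=3
i=2 t=10 v=4: → [8,12); WM=3
i=3 t=12 v=3: → [12,16); WM=9; [4,8) fires=6
i=4 t=14 v=3: → [12,16); WM=9
i=5 t=12 v=3: → [12,16); WM=11
i=6 t=19 v=9: → [16,20); WM=11
i=7 t=18 v=2: → [16,20); WM=16; [8,12) fires=4 [12,16) fires=3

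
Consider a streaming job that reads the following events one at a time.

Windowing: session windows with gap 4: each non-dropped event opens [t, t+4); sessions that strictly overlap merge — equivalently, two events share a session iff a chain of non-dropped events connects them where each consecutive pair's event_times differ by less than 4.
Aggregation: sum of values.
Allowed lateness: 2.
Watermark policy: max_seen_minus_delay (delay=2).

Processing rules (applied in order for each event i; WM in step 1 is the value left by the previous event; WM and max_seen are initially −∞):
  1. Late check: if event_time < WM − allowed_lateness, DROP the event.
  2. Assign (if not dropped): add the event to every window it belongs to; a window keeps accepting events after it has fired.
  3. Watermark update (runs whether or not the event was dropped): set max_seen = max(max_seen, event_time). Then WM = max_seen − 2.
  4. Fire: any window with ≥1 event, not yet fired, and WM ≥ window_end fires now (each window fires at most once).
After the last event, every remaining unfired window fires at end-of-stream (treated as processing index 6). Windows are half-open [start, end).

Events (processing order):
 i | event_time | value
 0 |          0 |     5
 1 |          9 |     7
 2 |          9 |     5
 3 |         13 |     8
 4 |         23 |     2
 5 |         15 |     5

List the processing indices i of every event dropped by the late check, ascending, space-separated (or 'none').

i=0 t=0 v=5: → [0,4); WM=-2
i=1 t=9 v=7: → [9,13); WM=7
i=2 t=9 v=5: → [9,13); WM=7
i=3 t=13 v=8: → [13,17); WM=11
i=4 t=23 v=2: → [23,27); WM=21
i=5 t=15 v=5: DROP (t<21-2); WM=21

5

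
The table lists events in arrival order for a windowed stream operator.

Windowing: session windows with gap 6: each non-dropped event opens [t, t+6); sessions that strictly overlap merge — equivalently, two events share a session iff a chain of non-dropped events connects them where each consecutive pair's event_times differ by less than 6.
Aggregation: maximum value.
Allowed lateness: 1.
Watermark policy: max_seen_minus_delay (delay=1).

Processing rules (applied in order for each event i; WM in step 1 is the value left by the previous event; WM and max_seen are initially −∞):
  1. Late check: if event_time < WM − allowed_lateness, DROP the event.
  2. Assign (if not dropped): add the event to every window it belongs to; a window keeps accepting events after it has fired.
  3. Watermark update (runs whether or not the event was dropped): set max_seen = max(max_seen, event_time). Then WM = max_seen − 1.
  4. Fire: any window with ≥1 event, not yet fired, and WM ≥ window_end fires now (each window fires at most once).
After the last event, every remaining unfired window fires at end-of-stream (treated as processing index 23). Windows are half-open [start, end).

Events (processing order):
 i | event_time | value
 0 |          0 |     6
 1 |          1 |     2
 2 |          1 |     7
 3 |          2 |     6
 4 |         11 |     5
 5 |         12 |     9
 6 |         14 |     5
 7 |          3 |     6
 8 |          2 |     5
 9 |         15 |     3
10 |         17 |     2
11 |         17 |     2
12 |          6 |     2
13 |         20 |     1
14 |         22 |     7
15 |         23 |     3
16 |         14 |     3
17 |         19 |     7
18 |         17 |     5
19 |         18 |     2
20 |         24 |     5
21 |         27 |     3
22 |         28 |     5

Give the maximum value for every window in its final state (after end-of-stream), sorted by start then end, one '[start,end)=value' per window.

i=0 t=0 v=6: → [0,6); WM=-1
i=1 t=1 v=2: → [0,7); WM=0
i=2 t=1 v=7: → [0,7); WM=0
i=3 t=2 v=6: → [0,8); WM=1
i=4 t=11 v=5: → [11,17); WM=10
i=5 t=12 v=9: → [11,18); WM=11
i=6 t=14 v=5: → [11,20); WM=13
i=7 t=3 v=6: DROP (t<13-1); WM=13
i=8 t=2 v=5: DROP (t<13-1); WM=13
i=9 t=15 v=3: → [11,21); WM=14
i=10 t=17 v=2: → [11,23); WM=16
i=11 t=17 v=2: → [11,23); WM=16
i=12 t=6 v=2: DROP (t<16-1); WM=16
i=13 t=20 v=1: → [11,26); WM=19
i=14 t=22 v=7: → [11,28); WM=21
i=15 t=23 v=3: → [11,29); WM=22
i=16 t=14 v=3: DROP (t<22-1); WM=22
i=17 t=19 v=7: DROP (t<22-1); WM=22
i=18 t=17 v=5: DROP (t<22-1); WM=22
i=19 t=18 v=2: DROP (t<22-1); WM=22
i=20 t=24 v=5: → [11,30); WM=23
i=21 t=27 v=3: → [11,33); WM=26
i=22 t=28 v=5: → [11,34); WM=27

[0,8)=7 [11,34)=9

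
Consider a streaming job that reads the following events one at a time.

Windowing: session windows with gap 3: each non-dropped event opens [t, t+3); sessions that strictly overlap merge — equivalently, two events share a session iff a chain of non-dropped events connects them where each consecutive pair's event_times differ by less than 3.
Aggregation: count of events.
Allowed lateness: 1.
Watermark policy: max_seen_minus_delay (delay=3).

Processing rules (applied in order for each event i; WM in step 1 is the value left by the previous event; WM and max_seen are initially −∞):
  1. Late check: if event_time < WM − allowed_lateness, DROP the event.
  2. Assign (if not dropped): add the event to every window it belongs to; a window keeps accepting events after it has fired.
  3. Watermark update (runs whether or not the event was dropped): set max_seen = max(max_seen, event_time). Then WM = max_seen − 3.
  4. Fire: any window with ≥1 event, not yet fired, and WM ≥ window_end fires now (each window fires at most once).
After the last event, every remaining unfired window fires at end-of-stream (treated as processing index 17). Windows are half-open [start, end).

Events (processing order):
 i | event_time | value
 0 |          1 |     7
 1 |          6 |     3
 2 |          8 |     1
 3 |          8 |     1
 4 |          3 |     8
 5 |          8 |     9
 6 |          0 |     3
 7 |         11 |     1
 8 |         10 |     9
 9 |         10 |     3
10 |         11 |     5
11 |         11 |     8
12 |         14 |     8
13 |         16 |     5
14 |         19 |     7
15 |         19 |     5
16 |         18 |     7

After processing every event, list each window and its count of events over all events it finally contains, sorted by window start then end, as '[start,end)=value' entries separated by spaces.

[1,4)=1 [6,14)=9 [14,22)=5

i=0 t=1 v=7: → [1,4); WM=-2
i=1 t=6 v=3: → [6,9); WM=3
i=2 t=8 v=1: → [6,11); WM=5
i=3 t=8 v=1: → [6,11); WM=5
i=4 t=3 v=8: DROP (t<5-1); WM=5
i=5 t=8 v=9: → [6,11); WM=5
i=6 t=0 v=3: DROP (t<5-1); WM=5
i=7 t=11 v=1: → [11,14); WM=8
i=8 t=10 v=9: → [6,14); WM=8
i=9 t=10 v=3: → [6,14); WM=8
i=10 t=11 v=5: → [6,14); WM=8
i=11 t=11 v=8: → [6,14); WM=8
i=12 t=14 v=8: → [14,17); WM=11
i=13 t=16 v=5: → [14,19); WM=13
i=14 t=19 v=7: → [19,22); WM=16
i=15 t=19 v=5: → [19,22); WM=16
i=16 t=18 v=7: → [14,22); WM=16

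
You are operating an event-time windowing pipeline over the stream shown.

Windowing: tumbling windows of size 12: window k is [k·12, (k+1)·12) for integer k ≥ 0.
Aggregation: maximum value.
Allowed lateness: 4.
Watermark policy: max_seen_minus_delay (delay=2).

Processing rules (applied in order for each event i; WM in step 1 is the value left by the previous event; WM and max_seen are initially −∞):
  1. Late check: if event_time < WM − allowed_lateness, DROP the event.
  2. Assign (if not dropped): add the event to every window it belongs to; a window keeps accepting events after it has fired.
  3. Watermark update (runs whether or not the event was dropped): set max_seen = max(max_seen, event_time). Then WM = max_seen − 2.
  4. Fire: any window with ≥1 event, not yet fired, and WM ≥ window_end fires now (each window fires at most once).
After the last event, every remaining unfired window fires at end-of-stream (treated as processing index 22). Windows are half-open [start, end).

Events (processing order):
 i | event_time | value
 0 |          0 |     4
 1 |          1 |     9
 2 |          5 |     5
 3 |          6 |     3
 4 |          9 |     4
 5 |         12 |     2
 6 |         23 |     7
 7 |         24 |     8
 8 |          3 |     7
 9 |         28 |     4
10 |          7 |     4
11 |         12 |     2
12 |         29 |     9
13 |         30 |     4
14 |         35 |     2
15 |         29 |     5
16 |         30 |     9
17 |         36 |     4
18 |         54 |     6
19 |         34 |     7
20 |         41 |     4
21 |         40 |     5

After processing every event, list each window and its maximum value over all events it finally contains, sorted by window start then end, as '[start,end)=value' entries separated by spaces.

i=0 t=0 v=4: → [0,12); WM=-2
i=1 t=1 v=9: → [0,12); WM=-1
i=2 t=5 v=5: → [0,12); WM=3
i=3 t=6 v=3: → [0,12); WM=4
i=4 t=9 v=4: → [0,12); WM=7
i=5 t=12 v=2: → [12,24); WM=10
i=6 t=23 v=7: → [12,24); WM=21; [0,12) fires=9
i=7 t=24 v=8: → [24,36); WM=22
i=8 t=3 v=7: DROP (t<22-4); WM=22
i=9 t=28 v=4: → [24,36); WM=26; [12,24) fires=7
i=10 t=7 v=4: DROP (t<26-4); WM=26
i=11 t=12 v=2: DROP (t<26-4); WM=26
i=12 t=29 v=9: → [24,36); WM=27
i=13 t=30 v=4: → [24,36); WM=28
i=14 t=35 v=2: → [24,36); WM=33
i=15 t=29 v=5: → [24,36); WM=33
i=16 t=30 v=9: → [24,36); WM=33
i=17 t=36 v=4: → [36,48); WM=34
i=18 t=54 v=6: → [48,60); WM=52; [24,36) fires=9 [36,48) fires=4
i=19 t=34 v=7: DROP (t<52-4); WM=52
i=20 t=41 v=4: DROP (t<52-4); WM=52
i=21 t=40 v=5: DROP (t<52-4); WM=52

[0,12)=9 [12,24)=7 [24,36)=9 [36,48)=4 [48,60)=6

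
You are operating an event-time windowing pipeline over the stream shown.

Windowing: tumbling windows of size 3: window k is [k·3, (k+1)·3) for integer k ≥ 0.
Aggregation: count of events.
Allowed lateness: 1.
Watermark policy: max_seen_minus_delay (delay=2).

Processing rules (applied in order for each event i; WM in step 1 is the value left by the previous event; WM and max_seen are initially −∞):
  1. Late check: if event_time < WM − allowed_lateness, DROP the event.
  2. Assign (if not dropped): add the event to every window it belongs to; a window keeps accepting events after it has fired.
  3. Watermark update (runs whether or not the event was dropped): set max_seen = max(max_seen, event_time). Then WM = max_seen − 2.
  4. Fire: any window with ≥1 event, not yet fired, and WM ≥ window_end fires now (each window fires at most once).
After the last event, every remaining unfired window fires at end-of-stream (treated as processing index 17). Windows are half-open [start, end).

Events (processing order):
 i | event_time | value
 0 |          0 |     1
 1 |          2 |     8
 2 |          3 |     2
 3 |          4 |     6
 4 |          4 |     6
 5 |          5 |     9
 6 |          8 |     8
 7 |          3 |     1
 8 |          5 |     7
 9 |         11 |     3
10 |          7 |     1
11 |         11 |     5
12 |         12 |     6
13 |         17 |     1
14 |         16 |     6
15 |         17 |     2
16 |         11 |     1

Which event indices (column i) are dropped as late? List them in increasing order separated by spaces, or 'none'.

i=0 t=0 v=1: → [0,3); WM=-2
i=1 t=2 v=8: → [0,3); WM=0
i=2 t=3 v=2: → [3,6); WM=1
i=3 t=4 v=6: → [3,6); WM=2
i=4 t=4 v=6: → [3,6); WM=2
i=5 t=5 v=9: → [3,6); WM=3; [0,3) fires=2
i=6 t=8 v=8: → [6,9); WM=6; [3,6) fires=4
i=7 t=3 v=1: DROP (t<6-1); WM=6
i=8 t=5 v=7: → [3,6); WM=6
i=9 t=11 v=3: → [9,12); WM=9; [6,9) fires=1
i=10 t=7 v=1: DROP (t<9-1); WM=9
i=11 t=11 v=5: → [9,12); WM=9
i=12 t=12 v=6: → [12,15); WM=10
i=13 t=17 v=1: → [15,18); WM=15; [9,12) fires=2 [12,15) fires=1
i=14 t=16 v=6: → [15,18); WM=15
i=15 t=17 v=2: → [15,18); WM=15
i=16 t=11 v=1: DROP (t<15-1); WM=15

7 10 16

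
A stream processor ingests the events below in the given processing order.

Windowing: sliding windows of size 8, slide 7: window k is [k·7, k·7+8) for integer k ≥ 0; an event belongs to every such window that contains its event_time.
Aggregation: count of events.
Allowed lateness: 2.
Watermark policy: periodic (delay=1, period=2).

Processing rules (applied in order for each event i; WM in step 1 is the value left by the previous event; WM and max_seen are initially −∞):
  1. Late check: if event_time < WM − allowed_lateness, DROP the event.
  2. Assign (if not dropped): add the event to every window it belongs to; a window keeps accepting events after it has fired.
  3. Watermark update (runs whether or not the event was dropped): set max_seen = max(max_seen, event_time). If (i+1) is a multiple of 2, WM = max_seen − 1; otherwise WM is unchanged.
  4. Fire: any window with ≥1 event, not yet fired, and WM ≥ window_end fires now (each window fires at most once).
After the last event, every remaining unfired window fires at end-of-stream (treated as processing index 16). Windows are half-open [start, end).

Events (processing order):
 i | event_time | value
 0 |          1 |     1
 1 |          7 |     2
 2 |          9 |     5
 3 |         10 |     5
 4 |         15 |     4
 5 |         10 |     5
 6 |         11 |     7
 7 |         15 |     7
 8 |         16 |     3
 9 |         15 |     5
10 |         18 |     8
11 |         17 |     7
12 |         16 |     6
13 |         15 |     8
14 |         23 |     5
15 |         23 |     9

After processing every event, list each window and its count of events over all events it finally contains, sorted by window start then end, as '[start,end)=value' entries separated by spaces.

[0,8)=2 [7,15)=4 [14,22)=8 [21,29)=2

i=0 t=1 v=1: → [0,8); WM=−∞
i=1 t=7 v=2: → [7,15),[0,8); WM=6
i=2 t=9 v=5: → [7,15); WM=6
i=3 t=10 v=5: → [7,15); WM=9; [0,8) fires=2
i=4 t=15 v=4: → [14,22); WM=9
i=5 t=10 v=5: → [7,15); WM=14
i=6 t=11 v=7: DROP (t<14-2); WM=14
i=7 t=15 v=7: → [14,22); WM=14
i=8 t=16 v=3: → [14,22); WM=14
i=9 t=15 v=5: → [14,22); WM=15; [7,15) fires=4
i=10 t=18 v=8: → [14,22); WM=15
i=11 t=17 v=7: → [14,22); WM=17
i=12 t=16 v=6: → [14,22); WM=17
i=13 t=15 v=8: → [14,22); WM=17
i=14 t=23 v=5: → [21,29); WM=17
i=15 t=23 v=9: → [21,29); WM=22; [14,22) fires=8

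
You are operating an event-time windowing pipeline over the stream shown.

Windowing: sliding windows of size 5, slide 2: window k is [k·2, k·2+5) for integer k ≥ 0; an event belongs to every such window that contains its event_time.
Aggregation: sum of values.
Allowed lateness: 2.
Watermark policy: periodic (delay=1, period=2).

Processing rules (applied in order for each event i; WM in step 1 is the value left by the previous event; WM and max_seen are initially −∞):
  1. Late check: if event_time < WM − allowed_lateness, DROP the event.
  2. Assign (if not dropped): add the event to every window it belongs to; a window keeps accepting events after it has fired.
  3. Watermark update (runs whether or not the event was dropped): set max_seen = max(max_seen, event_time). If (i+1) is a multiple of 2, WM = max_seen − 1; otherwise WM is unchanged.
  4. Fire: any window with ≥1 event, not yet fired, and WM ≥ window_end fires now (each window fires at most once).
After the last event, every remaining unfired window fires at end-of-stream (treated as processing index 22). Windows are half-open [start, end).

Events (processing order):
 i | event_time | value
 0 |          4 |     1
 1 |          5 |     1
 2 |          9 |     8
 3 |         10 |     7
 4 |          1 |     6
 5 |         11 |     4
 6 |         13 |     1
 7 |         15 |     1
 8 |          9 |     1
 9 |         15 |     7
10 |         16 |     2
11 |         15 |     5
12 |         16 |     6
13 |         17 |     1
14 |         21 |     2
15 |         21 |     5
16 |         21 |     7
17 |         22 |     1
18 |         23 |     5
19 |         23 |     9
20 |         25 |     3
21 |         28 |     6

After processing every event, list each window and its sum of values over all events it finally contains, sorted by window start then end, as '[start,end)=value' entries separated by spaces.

i=0 t=4 v=1: → [4,9),[2,7),[0,5); WM=−∞
i=1 t=5 v=1: → [4,9),[2,7); WM=4
i=2 t=9 v=8: → [8,13),[6,11); WM=4
i=3 t=10 v=7: → [10,15),[8,13),[6,11); WM=9; [0,5) fires=1 [2,7) fires=2 [4,9) fires=2
i=4 t=1 v=6: DROP (t<9-2); WM=9
i=5 t=11 v=4: → [10,15),[8,13); WM=10
i=6 t=13 v=1: → [12,17),[10,15); WM=10
i=7 t=15 v=1: → [14,19),[12,17); WM=14; [6,11) fires=15 [8,13) fires=19
i=8 t=9 v=1: DROP (t<14-2); WM=14
i=9 t=15 v=7: → [14,19),[12,17); WM=14
i=10 t=16 v=2: → [16,21),[14,19),[12,17); WM=14
i=11 t=15 v=5: → [14,19),[12,17); WM=15; [10,15) fires=12
i=12 t=16 v=6: → [16,21),[14,19),[12,17); WM=15
i=13 t=17 v=1: → [16,21),[14,19); WM=16
i=14 t=21 v=2: → [20,25),[18,23); WM=16
i=15 t=21 v=5: → [20,25),[18,23); WM=20; [12,17) fires=22 [14,19) fires=22
i=16 t=21 v=7: → [20,25),[18,23); WM=20
i=17 t=22 v=1: → [22,27),[20,25),[18,23); WM=21; [16,21) fires=9
i=18 t=23 v=5: → [22,27),[20,25); WM=21
i=19 t=23 v=9: → [22,27),[20,25); WM=22
i=20 t=25 v=3: → [24,29),[22,27); WM=22
i=21 t=28 v=6: → [28,33),[26,31),[24,29); WM=27; [18,23) fires=15 [20,25) fires=29 [22,27) fires=18

[0,5)=1 [2,7)=2 [4,9)=2 [6,11)=15 [8,13)=19 [10,15)=12 [12,17)=22 [14,19)=22 [16,21)=9 [18,23)=15 [20,25)=29 [22,27)=18 [24,29)=9 [26,31)=6 [28,33)=6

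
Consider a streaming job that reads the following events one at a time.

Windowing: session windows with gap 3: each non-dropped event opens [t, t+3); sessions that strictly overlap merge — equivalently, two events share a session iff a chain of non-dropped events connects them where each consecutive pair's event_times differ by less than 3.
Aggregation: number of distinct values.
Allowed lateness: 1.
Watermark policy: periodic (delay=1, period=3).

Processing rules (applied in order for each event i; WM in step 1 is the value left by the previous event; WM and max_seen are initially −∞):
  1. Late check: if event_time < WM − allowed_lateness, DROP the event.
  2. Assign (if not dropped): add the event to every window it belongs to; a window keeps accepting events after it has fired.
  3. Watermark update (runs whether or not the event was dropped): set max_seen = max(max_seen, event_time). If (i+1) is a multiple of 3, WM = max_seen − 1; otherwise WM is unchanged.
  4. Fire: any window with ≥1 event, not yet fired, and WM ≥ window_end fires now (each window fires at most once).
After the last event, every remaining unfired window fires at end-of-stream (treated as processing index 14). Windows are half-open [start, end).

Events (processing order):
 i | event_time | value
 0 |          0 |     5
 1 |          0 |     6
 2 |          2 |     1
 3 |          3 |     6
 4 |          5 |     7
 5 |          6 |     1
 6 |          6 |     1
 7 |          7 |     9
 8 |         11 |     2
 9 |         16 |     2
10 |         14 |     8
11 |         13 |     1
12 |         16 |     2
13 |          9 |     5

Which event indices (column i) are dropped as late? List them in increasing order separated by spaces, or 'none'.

i=0 t=0 v=5: → [0,3); WM=−∞
i=1 t=0 v=6: → [0,3); WM=−∞
i=2 t=2 v=1: → [0,5); WM=1
i=3 t=3 v=6: → [0,6); WM=1
i=4 t=5 v=7: → [0,8); WM=1
i=5 t=6 v=1: → [0,9); WM=5
i=6 t=6 v=1: → [0,9); WM=5
i=7 t=7 v=9: → [0,10); WM=5
i=8 t=11 v=2: → [11,14); WM=10
i=9 t=16 v=2: → [16,19); WM=10
i=10 t=14 v=8: → [14,19); WM=10
i=11 t=13 v=1: → [11,19); WM=15
i=12 t=16 v=2: → [11,19); WM=15
i=13 t=9 v=5: DROP (t<15-1); WM=15

13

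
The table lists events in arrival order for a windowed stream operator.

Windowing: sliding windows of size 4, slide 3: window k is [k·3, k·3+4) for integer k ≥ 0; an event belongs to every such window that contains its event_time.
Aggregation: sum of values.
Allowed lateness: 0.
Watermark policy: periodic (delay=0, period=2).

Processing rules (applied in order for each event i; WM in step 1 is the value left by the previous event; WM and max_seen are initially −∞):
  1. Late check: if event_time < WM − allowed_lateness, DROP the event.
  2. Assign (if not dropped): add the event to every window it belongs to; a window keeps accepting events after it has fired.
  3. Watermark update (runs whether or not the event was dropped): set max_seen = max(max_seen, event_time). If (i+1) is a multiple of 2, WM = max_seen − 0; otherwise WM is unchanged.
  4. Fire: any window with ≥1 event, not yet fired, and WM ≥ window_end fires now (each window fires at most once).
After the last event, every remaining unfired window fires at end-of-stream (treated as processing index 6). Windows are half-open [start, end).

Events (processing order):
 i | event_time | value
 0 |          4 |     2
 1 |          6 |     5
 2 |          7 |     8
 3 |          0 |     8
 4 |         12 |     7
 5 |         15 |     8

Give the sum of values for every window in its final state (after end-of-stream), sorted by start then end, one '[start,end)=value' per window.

[3,7)=7 [6,10)=13 [9,13)=7 [12,16)=15 [15,19)=8

i=0 t=4 v=2: → [3,7); WM=−∞
i=1 t=6 v=5: → [6,10),[3,7); WM=6
i=2 t=7 v=8: → [6,10); WM=6
i=3 t=0 v=8: DROP (t<6-0); WM=7; [3,7) fires=7
i=4 t=12 v=7: → [12,16),[9,13); WM=7
i=5 t=15 v=8: → [15,19),[12,16); WM=15; [6,10) fires=13 [9,13) fires=7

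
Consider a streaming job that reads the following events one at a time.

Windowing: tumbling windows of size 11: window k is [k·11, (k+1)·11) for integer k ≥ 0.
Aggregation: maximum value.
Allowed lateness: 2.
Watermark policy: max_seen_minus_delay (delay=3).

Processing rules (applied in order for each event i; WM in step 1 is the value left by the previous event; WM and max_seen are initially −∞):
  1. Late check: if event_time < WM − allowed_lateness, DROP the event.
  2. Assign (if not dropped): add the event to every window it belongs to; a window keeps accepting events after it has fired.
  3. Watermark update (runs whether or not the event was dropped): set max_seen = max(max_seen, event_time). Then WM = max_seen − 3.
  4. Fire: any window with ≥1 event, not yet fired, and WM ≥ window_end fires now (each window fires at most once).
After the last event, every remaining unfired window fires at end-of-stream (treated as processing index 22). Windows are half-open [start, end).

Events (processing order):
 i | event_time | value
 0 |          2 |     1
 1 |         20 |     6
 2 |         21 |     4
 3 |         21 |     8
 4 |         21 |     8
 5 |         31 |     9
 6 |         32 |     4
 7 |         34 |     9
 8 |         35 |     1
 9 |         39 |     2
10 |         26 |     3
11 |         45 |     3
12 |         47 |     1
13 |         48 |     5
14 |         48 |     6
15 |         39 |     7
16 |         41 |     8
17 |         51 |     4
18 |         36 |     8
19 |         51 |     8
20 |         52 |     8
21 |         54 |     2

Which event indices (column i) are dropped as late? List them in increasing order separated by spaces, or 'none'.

i=0 t=2 v=1: → [0,11); WM=-1
i=1 t=20 v=6: → [11,22); WM=17; [0,11) fires=1
i=2 t=21 v=4: → [11,22); WM=18
i=3 t=21 v=8: → [11,22); WM=18
i=4 t=21 v=8: → [11,22); WM=18
i=5 t=31 v=9: → [22,33); WM=28; [11,22) fires=8
i=6 t=32 v=4: → [22,33); WM=29
i=7 t=34 v=9: → [33,44); WM=31
i=8 t=35 v=1: → [33,44); WM=32
i=9 t=39 v=2: → [33,44); WM=36; [22,33) fires=9
i=10 t=26 v=3: DROP (t<36-2); WM=36
i=11 t=45 v=3: → [44,55); WM=42
i=12 t=47 v=1: → [44,55); WM=44; [33,44) fires=9
i=13 t=48 v=5: → [44,55); WM=45
i=14 t=48 v=6: → [44,55); WM=45
i=15 t=39 v=7: DROP (t<45-2); WM=45
i=16 t=41 v=8: DROP (t<45-2); WM=45
i=17 t=51 v=4: → [44,55); WM=48
i=18 t=36 v=8: DROP (t<48-2); WM=48
i=19 t=51 v=8: → [44,55); WM=48
i=20 t=52 v=8: → [44,55); WM=49
i=21 t=54 v=2: → [44,55); WM=51

10 15 16 18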